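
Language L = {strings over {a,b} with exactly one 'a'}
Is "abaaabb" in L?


count('a') = 4

No, "abaaabb" is not in L


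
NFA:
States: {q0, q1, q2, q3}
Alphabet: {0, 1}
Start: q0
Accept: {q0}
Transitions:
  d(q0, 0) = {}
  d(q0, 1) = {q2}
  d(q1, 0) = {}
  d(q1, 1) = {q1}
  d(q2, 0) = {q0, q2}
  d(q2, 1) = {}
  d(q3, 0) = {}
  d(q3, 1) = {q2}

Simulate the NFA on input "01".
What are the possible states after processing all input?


Start: {q0}
  --0--> {}
  --1--> {}

{} (empty set, no valid transitions)


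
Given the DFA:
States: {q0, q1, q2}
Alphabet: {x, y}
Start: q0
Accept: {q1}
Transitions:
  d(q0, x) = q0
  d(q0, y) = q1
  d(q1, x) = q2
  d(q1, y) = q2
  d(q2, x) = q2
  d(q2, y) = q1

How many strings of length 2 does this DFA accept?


Enumerating all length-2 strings:
  "xx" -> q0 [reject]
  "xy" -> q1 [accept]
  "yx" -> q2 [reject]
  "yy" -> q2 [reject]

1 out of 4


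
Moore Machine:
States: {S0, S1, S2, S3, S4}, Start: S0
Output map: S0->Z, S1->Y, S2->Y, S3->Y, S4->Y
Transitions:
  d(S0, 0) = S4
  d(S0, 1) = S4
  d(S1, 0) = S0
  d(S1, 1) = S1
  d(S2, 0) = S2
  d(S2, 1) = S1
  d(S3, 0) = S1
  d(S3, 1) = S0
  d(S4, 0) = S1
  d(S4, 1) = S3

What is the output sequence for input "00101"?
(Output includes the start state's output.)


Start: S0 (output Z)
  --0--> S4 (output Y)
  --0--> S1 (output Y)
  --1--> S1 (output Y)
  --0--> S0 (output Z)
  --1--> S4 (output Y)

"ZYYYZY"


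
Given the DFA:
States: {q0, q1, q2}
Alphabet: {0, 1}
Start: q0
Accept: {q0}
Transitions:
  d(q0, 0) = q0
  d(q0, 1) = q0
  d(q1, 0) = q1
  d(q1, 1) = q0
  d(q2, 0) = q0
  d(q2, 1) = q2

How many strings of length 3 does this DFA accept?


Enumerating all length-3 strings:
  "000" -> q0 [accept]
  "001" -> q0 [accept]
  "010" -> q0 [accept]
  "011" -> q0 [accept]
  "100" -> q0 [accept]
  "101" -> q0 [accept]
  "110" -> q0 [accept]
  "111" -> q0 [accept]

8 out of 8


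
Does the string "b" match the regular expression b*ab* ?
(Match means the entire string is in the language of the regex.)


|string| = 1; first = 'b'; last = 'b'

No, "b" does not match b*ab*


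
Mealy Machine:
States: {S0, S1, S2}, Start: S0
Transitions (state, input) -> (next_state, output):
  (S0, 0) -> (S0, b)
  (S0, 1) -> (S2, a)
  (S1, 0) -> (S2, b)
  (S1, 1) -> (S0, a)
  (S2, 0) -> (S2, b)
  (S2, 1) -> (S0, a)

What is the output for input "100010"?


Step-by-step:
  (S0, 1) -> (S2, a)
  (S2, 0) -> (S2, b)
  (S2, 0) -> (S2, b)
  (S2, 0) -> (S2, b)
  (S2, 1) -> (S0, a)
  (S0, 0) -> (S0, b)

"abbbab"


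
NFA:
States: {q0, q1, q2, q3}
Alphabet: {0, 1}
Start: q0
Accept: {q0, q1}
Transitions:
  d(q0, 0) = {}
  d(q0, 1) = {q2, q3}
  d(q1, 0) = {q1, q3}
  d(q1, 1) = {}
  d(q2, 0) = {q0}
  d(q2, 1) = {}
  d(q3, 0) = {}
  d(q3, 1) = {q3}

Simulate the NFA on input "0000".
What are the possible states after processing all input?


Start: {q0}
  --0--> {}
  --0--> {}
  --0--> {}
  --0--> {}

{} (empty set, no valid transitions)


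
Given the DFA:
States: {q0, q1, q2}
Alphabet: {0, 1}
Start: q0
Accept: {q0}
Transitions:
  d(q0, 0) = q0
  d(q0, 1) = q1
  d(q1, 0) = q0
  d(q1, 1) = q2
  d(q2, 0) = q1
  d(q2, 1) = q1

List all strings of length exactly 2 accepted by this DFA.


All strings of length 2: 4 total
Accepted: 2

"00", "10"


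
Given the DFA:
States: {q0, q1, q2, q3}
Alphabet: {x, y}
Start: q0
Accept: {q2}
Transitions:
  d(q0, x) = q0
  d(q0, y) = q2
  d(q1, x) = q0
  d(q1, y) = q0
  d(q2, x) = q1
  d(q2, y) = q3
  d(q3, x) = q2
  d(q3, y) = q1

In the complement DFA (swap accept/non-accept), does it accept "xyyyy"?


Trace: q0 -> q0 -> q2 -> q3 -> q1 -> q0
Final: q0
Original accept: {q2}
Complement: q0 is not in original accept

Yes, complement accepts (original rejects)


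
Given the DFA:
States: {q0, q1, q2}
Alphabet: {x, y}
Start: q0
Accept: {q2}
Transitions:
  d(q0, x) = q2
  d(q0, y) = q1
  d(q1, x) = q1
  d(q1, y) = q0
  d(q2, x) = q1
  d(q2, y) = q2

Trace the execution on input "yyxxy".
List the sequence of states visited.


Input: yyxxy
d(q0, y) = q1
d(q1, y) = q0
d(q0, x) = q2
d(q2, x) = q1
d(q1, y) = q0


q0 -> q1 -> q0 -> q2 -> q1 -> q0


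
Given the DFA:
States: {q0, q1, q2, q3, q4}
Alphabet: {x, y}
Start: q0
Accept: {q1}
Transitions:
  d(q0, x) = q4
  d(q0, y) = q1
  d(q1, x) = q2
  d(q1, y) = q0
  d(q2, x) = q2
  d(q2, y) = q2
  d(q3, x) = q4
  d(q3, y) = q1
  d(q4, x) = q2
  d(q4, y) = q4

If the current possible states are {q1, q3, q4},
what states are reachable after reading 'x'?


Apply transition on 'x' from each current state:
  d(q1, x) = q2
  d(q3, x) = q4
  d(q4, x) = q2

{q2, q4}


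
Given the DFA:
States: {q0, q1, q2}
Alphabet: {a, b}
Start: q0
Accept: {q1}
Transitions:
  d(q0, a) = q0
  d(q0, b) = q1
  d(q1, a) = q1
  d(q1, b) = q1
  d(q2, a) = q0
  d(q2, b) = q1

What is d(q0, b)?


Looking up transition d(q0, b)

q1


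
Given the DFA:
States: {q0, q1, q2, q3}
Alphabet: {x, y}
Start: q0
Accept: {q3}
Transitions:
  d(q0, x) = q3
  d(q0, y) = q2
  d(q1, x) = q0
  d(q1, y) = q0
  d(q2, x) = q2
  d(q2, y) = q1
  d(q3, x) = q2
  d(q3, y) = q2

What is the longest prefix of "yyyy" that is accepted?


Run the DFA, marking each prefix where the state is accepting:
  "" -> q0 [reject]
  "y" -> q2 [reject]
  "yy" -> q1 [reject]
  "yyy" -> q0 [reject]
  "yyyy" -> q2 [reject]

No prefix is accepted


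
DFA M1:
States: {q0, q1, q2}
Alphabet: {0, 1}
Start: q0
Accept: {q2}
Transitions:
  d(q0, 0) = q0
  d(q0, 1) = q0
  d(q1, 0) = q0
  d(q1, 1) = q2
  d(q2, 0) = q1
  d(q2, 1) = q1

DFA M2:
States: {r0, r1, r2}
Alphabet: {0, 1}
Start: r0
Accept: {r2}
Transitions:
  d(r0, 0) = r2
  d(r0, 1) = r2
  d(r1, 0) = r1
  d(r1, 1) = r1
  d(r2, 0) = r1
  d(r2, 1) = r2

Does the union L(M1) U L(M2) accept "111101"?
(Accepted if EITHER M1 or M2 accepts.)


M1: final=q0 accepted=False
M2: final=r1 accepted=False

No, union rejects (neither accepts)


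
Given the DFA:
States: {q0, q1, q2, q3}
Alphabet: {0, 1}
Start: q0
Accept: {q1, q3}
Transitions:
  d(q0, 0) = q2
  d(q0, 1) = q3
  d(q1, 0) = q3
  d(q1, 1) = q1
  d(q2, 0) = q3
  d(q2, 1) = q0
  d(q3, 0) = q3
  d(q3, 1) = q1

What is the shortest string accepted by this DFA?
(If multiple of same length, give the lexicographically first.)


BFS by string length (lex-first path to each state shown):
  len 0: q0<-""
  len 1: q2<-"0", q3<-"1"
Found accept state at length 1.

"1"


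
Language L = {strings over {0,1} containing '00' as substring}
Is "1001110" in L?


'00' occurs at index 1

Yes, "1001110" is in L


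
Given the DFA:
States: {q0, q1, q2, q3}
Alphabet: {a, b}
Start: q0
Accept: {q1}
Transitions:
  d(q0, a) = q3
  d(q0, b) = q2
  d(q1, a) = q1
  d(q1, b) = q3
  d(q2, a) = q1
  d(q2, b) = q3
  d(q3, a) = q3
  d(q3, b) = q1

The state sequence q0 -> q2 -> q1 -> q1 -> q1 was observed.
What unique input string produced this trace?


Trace back each transition to find the symbol:
  q0 --[b]--> q2
  q2 --[a]--> q1
  q1 --[a]--> q1
  q1 --[a]--> q1

"baaa"


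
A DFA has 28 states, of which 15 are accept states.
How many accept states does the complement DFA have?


Complement swaps accept and non-accept states.
28 - 15 = 13

13


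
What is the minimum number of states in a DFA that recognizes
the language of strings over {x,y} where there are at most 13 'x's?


States: count = 0, 1, ..., 13 (all accepting; 14 states), plus a dead state for count > 13.
Total: 14 + 1 = 15.

15


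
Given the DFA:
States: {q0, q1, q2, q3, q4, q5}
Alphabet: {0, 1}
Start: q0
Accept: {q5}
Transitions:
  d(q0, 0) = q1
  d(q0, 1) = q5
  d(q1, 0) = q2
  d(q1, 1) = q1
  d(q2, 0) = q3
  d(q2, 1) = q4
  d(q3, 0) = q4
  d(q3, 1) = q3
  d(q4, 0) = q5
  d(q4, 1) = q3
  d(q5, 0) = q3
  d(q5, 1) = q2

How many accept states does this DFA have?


Accept states listed: {q5}
Counting: q5(1)

1


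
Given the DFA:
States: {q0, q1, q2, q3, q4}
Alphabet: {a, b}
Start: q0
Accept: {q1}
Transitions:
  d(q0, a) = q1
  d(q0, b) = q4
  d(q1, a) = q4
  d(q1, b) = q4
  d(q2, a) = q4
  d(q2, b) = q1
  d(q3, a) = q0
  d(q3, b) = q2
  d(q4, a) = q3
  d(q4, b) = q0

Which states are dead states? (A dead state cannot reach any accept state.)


Forward reachability from each state:
  q0 -> reaches accept state q1 (live)
  q1 -> reaches accept state q1 (live)
  q2 -> reaches accept state q1 (live)
  q3 -> reaches accept state q1 (live)
  q4 -> reaches accept state q1 (live)

None (all states can reach an accept state)


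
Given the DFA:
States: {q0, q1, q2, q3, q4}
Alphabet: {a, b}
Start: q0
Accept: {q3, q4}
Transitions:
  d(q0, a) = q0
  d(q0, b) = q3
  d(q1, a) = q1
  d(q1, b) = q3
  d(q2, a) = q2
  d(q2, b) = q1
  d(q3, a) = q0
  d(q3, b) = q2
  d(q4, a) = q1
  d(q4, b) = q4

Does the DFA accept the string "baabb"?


Trace: q0 -> q3 -> q0 -> q0 -> q3 -> q2
Final state: q2
Accept states: {q3, q4}

No, rejected (final state q2 is not an accept state)


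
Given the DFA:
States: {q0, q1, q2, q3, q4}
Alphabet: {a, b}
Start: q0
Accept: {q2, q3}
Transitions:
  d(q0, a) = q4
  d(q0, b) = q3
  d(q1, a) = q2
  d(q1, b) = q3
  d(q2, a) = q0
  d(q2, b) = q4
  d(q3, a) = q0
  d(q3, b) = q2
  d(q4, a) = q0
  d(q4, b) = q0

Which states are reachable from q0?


BFS from q0:
  layer 0: {q0}
  layer 1: {q3, q4}
  layer 2: {q2}

{q0, q2, q3, q4}


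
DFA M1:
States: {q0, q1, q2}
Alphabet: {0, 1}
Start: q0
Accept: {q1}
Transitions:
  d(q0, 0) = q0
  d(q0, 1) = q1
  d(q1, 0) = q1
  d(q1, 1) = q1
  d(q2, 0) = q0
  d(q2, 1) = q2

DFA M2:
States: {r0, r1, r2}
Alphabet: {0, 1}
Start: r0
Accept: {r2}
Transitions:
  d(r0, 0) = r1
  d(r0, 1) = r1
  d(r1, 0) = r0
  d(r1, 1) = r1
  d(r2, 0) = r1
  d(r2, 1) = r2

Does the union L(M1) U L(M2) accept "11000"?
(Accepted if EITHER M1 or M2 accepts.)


M1: final=q1 accepted=True
M2: final=r0 accepted=False

Yes, union accepts


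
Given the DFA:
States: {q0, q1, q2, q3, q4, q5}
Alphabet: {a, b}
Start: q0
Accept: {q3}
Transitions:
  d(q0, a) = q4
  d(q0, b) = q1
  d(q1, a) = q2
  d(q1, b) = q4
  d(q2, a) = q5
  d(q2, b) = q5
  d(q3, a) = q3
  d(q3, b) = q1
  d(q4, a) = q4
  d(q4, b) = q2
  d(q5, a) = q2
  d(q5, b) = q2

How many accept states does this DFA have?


Accept states listed: {q3}
Counting: q3(1)

1


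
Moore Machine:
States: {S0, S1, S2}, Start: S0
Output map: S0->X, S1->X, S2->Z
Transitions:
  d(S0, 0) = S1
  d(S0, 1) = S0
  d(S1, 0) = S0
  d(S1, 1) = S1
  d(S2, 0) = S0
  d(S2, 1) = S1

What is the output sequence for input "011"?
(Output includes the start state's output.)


Start: S0 (output X)
  --0--> S1 (output X)
  --1--> S1 (output X)
  --1--> S1 (output X)

"XXXX"


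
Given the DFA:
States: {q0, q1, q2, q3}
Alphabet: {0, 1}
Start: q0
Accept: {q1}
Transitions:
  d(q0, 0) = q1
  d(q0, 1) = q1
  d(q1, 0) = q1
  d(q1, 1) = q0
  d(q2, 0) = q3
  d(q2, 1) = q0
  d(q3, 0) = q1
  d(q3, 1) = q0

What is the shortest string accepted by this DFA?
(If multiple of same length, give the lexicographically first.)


BFS by string length (lex-first path to each state shown):
  len 0: q0<-""
  len 1: q1<-"0"
Found accept state at length 1.

"0"


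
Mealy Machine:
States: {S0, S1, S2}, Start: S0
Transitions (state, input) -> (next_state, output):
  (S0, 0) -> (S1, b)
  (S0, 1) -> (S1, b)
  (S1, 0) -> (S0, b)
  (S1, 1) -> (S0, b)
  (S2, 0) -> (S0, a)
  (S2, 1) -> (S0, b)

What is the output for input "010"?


Step-by-step:
  (S0, 0) -> (S1, b)
  (S1, 1) -> (S0, b)
  (S0, 0) -> (S1, b)

"bbb"


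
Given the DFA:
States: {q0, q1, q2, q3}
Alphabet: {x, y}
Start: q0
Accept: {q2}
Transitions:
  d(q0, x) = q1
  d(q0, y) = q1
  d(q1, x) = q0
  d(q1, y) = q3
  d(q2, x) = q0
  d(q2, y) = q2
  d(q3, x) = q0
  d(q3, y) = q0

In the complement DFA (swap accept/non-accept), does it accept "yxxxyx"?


Trace: q0 -> q1 -> q0 -> q1 -> q0 -> q1 -> q0
Final: q0
Original accept: {q2}
Complement: q0 is not in original accept

Yes, complement accepts (original rejects)


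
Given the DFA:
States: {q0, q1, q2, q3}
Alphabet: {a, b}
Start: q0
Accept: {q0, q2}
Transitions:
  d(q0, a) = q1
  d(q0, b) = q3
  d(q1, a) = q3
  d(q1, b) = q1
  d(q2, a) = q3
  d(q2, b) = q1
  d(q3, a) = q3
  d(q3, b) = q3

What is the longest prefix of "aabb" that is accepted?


Run the DFA, marking each prefix where the state is accepting:
  "" -> q0 [accept]
  "a" -> q1 [reject]
  "aa" -> q3 [reject]
  "aab" -> q3 [reject]
  "aabb" -> q3 [reject]

""


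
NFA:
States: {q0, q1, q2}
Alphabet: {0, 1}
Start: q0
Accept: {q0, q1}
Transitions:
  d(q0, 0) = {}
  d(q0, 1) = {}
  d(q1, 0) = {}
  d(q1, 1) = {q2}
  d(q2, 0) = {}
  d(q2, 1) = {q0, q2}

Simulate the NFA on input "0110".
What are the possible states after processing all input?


Start: {q0}
  --0--> {}
  --1--> {}
  --1--> {}
  --0--> {}

{} (empty set, no valid transitions)


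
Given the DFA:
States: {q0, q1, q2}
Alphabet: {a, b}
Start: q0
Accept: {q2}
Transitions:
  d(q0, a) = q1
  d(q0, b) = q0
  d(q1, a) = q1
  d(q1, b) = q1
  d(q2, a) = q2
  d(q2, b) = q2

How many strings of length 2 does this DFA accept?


Enumerating all length-2 strings:
  "aa" -> q1 [reject]
  "ab" -> q1 [reject]
  "ba" -> q1 [reject]
  "bb" -> q0 [reject]

0 out of 4


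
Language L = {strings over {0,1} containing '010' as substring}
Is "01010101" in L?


'010' occurs at index 0

Yes, "01010101" is in L


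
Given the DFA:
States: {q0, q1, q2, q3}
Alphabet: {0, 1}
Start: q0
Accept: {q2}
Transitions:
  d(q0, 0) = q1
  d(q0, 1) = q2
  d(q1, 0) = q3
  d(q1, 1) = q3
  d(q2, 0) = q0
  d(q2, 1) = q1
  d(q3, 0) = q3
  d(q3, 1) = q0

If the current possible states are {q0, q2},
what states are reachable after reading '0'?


Apply transition on '0' from each current state:
  d(q0, 0) = q1
  d(q2, 0) = q0

{q0, q1}


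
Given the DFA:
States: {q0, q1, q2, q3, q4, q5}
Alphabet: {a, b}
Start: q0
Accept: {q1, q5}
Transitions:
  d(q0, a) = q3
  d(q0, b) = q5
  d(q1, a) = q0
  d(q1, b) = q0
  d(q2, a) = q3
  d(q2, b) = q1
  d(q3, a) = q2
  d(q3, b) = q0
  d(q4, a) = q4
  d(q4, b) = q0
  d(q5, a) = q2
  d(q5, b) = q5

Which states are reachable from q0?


BFS from q0:
  layer 0: {q0}
  layer 1: {q3, q5}
  layer 2: {q2}
  layer 3: {q1}

{q0, q1, q2, q3, q5}


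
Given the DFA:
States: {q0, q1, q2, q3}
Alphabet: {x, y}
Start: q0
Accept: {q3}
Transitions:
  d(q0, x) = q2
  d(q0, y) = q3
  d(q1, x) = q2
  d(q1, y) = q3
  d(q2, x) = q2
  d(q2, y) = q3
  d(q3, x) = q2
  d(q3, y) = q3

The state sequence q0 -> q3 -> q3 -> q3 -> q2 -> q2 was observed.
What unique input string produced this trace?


Trace back each transition to find the symbol:
  q0 --[y]--> q3
  q3 --[y]--> q3
  q3 --[y]--> q3
  q3 --[x]--> q2
  q2 --[x]--> q2

"yyyxx"


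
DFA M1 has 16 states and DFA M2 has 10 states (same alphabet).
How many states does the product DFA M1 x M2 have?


Product construction pairs every M1 state with every M2 state.
16 * 10 = 160

160


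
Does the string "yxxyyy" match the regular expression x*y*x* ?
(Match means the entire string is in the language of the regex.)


|string| = 6; first = 'y'; last = 'y'

No, "yxxyyy" does not match x*y*x*


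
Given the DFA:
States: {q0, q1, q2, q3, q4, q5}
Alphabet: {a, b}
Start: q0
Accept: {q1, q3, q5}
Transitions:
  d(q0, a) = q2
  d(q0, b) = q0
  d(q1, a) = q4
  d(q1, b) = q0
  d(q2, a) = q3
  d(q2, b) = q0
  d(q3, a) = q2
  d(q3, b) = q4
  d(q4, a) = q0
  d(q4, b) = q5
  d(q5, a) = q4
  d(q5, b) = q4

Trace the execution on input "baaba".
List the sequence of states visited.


Input: baaba
d(q0, b) = q0
d(q0, a) = q2
d(q2, a) = q3
d(q3, b) = q4
d(q4, a) = q0


q0 -> q0 -> q2 -> q3 -> q4 -> q0


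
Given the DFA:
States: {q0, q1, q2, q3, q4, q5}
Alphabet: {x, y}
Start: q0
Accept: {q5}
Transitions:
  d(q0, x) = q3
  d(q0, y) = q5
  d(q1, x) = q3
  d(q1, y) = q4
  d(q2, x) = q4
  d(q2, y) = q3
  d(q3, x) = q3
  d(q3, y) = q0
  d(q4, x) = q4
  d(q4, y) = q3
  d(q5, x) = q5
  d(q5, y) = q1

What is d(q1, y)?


Looking up transition d(q1, y)

q4


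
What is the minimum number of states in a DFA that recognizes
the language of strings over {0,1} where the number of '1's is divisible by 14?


States track (count of '1') mod 14.
Need 14 states: one per remainder 0..13; accept = remainder 0.

14


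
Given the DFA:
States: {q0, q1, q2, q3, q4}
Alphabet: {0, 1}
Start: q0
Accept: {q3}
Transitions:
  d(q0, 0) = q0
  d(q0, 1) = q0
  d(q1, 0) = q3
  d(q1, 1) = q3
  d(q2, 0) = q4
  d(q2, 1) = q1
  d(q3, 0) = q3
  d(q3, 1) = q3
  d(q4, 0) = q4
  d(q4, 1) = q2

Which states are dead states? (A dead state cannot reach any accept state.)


Forward reachability from each state:
  q0 -> reaches {q0}, no accept state (dead)
  q1 -> reaches accept state q3 (live)
  q2 -> reaches accept state q3 (live)
  q3 -> reaches accept state q3 (live)
  q4 -> reaches accept state q3 (live)

{q0}


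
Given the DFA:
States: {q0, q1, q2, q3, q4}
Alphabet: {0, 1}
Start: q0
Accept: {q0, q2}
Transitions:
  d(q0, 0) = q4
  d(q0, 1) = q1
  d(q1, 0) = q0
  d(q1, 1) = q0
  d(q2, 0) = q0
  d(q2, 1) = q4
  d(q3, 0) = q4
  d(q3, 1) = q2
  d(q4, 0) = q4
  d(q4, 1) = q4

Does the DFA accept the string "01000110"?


Trace: q0 -> q4 -> q4 -> q4 -> q4 -> q4 -> q4 -> q4 -> q4
Final state: q4
Accept states: {q0, q2}

No, rejected (final state q4 is not an accept state)


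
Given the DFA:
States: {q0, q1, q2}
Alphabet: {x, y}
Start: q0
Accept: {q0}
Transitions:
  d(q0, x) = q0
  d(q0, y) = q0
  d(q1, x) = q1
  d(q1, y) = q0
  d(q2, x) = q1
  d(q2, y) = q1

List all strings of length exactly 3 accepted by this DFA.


All strings of length 3: 8 total
Accepted: 8

"xxx", "xxy", "xyx", "xyy", "yxx", "yxy", "yyx", "yyy"


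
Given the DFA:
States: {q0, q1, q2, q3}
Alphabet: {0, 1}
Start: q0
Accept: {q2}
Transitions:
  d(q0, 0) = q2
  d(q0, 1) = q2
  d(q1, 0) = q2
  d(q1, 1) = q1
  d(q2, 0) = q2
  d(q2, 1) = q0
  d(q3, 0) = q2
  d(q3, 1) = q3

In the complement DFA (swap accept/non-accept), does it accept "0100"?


Trace: q0 -> q2 -> q0 -> q2 -> q2
Final: q2
Original accept: {q2}
Complement: q2 is in original accept

No, complement rejects (original accepts)


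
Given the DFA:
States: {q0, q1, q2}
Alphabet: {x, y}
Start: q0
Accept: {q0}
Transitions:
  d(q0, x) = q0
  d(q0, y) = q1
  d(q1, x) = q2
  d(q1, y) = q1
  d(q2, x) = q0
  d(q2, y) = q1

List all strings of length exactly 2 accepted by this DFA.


All strings of length 2: 4 total
Accepted: 1

"xx"


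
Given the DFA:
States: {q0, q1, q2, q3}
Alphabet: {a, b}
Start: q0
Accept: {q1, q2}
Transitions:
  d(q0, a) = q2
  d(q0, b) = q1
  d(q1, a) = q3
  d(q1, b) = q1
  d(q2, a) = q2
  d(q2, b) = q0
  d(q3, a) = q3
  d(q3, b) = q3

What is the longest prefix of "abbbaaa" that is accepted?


Run the DFA, marking each prefix where the state is accepting:
  "" -> q0 [reject]
  "a" -> q2 [accept]
  "ab" -> q0 [reject]
  "abb" -> q1 [accept]
  "abbb" -> q1 [accept]
  "abbba" -> q3 [reject]
  "abbbaa" -> q3 [reject]
  "abbbaaa" -> q3 [reject]

"abbb"


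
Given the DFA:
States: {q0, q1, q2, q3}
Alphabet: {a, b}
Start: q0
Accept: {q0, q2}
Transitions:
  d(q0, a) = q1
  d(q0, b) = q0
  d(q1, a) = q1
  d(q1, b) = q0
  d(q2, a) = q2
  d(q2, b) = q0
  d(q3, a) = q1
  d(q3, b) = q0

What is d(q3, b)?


Looking up transition d(q3, b)

q0


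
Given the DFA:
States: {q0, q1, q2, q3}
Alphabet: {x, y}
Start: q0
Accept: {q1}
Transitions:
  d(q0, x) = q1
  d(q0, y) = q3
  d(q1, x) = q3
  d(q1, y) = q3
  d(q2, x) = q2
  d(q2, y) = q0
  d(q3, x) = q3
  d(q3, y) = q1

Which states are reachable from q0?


BFS from q0:
  layer 0: {q0}
  layer 1: {q1, q3}

{q0, q1, q3}


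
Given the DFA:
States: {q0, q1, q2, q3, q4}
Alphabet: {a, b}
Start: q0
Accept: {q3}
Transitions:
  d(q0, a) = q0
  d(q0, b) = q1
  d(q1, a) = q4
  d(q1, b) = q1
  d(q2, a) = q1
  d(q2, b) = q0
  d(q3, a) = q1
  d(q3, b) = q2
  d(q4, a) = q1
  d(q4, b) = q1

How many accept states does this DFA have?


Accept states listed: {q3}
Counting: q3(1)

1


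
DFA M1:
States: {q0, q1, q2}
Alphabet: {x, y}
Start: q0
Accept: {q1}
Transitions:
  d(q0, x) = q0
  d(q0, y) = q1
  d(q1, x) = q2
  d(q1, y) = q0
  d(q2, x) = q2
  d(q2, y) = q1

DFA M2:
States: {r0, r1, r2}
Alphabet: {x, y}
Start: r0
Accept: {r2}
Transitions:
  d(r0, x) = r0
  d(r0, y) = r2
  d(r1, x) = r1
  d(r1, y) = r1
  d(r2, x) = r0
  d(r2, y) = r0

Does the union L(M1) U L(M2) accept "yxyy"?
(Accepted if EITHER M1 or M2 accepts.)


M1: final=q0 accepted=False
M2: final=r0 accepted=False

No, union rejects (neither accepts)


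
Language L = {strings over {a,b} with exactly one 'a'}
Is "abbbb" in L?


count('a') = 1

Yes, "abbbb" is in L


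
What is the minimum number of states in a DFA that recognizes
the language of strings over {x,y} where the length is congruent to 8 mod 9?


States track (length) mod 9.
Need 9 states: one per remainder 0..8; accept = remainder 8.

9


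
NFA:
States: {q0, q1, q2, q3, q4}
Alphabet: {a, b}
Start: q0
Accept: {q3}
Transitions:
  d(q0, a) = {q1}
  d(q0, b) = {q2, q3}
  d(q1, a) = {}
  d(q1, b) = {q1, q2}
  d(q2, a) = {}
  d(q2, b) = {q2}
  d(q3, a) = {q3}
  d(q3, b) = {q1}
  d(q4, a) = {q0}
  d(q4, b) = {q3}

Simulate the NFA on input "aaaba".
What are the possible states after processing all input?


Start: {q0}
  --a--> {q1}
  --a--> {}
  --a--> {}
  --b--> {}
  --a--> {}

{} (empty set, no valid transitions)


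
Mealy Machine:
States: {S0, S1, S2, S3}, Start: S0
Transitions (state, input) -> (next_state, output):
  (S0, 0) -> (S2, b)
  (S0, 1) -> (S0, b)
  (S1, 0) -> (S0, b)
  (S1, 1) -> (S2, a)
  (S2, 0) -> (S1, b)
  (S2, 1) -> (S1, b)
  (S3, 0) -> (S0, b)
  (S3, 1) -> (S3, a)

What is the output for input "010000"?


Step-by-step:
  (S0, 0) -> (S2, b)
  (S2, 1) -> (S1, b)
  (S1, 0) -> (S0, b)
  (S0, 0) -> (S2, b)
  (S2, 0) -> (S1, b)
  (S1, 0) -> (S0, b)

"bbbbbb"


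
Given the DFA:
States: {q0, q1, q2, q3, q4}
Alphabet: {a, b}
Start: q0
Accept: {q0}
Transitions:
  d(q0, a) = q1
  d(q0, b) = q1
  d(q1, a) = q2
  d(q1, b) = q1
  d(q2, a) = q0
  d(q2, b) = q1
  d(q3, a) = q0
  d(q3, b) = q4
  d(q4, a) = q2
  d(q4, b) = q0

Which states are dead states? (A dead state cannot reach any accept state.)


Forward reachability from each state:
  q0 -> reaches accept state q0 (live)
  q1 -> reaches accept state q0 (live)
  q2 -> reaches accept state q0 (live)
  q3 -> reaches accept state q0 (live)
  q4 -> reaches accept state q0 (live)

None (all states can reach an accept state)


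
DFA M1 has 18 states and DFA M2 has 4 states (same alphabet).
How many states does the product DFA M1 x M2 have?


Product construction pairs every M1 state with every M2 state.
18 * 4 = 72

72


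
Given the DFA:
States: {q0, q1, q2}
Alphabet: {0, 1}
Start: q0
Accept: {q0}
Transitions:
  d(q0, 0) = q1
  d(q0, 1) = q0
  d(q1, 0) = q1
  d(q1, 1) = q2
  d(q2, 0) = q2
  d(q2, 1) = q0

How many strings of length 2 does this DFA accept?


Enumerating all length-2 strings:
  "00" -> q1 [reject]
  "01" -> q2 [reject]
  "10" -> q1 [reject]
  "11" -> q0 [accept]

1 out of 4


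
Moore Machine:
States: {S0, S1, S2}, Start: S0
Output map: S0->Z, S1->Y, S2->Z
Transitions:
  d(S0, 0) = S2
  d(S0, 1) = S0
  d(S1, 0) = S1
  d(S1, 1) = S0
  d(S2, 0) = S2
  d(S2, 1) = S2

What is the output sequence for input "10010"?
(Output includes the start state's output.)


Start: S0 (output Z)
  --1--> S0 (output Z)
  --0--> S2 (output Z)
  --0--> S2 (output Z)
  --1--> S2 (output Z)
  --0--> S2 (output Z)

"ZZZZZZ"


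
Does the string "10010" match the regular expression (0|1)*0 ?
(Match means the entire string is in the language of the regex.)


|string| = 5; first = '1'; last = '0'

Yes, "10010" matches (0|1)*0


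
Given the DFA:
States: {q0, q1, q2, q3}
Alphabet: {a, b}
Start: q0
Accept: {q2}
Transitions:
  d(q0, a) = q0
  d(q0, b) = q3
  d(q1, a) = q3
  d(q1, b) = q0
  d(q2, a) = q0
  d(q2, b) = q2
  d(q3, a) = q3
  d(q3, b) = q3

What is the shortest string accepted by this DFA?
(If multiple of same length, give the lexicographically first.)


BFS by string length (lex-first path to each state shown):
  len 0: q0<-""
  len 1: q0<-"a", q3<-"b"
  len 2: q0<-"aa", q3<-"ab"
  len 3: q0<-"aaa", q3<-"aab"
  len 4: q0<-"aaaa", q3<-"aaab"
  len 5: q0<-"aaaaa", q3<-"aaaab"
  len 6: q0<-"aaaaaa", q3<-"aaaaab"
  len 7: q0<-"aaaaaaa", q3<-"aaaaaab"
  len 8: q0<-"aaaaaaaa", q3<-"aaaaaaab"

No string accepted (empty language)


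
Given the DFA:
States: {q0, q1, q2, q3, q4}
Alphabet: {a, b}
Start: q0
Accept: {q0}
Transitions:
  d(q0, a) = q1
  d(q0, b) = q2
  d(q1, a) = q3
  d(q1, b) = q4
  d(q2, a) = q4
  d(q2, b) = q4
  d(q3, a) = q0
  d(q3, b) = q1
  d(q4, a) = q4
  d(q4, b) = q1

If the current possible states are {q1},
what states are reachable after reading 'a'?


Apply transition on 'a' from each current state:
  d(q1, a) = q3

{q3}


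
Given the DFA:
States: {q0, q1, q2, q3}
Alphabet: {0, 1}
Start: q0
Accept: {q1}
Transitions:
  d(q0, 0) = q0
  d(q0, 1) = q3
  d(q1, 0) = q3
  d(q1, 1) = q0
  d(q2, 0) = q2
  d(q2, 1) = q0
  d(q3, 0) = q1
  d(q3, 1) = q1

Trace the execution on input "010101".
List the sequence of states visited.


Input: 010101
d(q0, 0) = q0
d(q0, 1) = q3
d(q3, 0) = q1
d(q1, 1) = q0
d(q0, 0) = q0
d(q0, 1) = q3


q0 -> q0 -> q3 -> q1 -> q0 -> q0 -> q3


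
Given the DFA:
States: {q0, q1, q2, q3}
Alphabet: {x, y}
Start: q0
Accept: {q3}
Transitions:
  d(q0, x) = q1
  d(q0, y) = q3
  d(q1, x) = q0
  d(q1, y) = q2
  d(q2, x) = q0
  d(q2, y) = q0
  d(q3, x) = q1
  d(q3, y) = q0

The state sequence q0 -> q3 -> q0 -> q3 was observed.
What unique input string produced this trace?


Trace back each transition to find the symbol:
  q0 --[y]--> q3
  q3 --[y]--> q0
  q0 --[y]--> q3

"yyy"


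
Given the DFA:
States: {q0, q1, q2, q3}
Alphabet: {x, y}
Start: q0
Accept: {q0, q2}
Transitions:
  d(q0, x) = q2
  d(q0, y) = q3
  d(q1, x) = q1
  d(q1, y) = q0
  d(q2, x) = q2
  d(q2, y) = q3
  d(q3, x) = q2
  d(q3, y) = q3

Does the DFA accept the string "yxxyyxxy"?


Trace: q0 -> q3 -> q2 -> q2 -> q3 -> q3 -> q2 -> q2 -> q3
Final state: q3
Accept states: {q0, q2}

No, rejected (final state q3 is not an accept state)


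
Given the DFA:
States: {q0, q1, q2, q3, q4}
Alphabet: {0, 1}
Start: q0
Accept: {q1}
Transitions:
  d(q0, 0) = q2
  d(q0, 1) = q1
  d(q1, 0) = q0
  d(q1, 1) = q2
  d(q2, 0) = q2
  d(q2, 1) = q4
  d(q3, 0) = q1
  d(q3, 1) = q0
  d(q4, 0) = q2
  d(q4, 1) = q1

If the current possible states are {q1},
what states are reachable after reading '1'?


Apply transition on '1' from each current state:
  d(q1, 1) = q2

{q2}


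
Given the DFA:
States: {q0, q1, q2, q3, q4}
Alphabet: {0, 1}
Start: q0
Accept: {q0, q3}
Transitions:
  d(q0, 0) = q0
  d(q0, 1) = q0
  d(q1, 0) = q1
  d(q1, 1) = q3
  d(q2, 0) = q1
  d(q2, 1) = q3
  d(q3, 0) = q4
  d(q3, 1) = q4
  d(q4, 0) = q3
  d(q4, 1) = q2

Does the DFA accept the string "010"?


Trace: q0 -> q0 -> q0 -> q0
Final state: q0
Accept states: {q0, q3}

Yes, accepted (final state q0 is an accept state)


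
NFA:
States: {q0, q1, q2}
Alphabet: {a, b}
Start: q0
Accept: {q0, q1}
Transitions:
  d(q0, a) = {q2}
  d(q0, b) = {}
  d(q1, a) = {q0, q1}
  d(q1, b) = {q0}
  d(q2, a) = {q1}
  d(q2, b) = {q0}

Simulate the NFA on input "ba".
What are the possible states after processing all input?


Start: {q0}
  --b--> {}
  --a--> {}

{} (empty set, no valid transitions)


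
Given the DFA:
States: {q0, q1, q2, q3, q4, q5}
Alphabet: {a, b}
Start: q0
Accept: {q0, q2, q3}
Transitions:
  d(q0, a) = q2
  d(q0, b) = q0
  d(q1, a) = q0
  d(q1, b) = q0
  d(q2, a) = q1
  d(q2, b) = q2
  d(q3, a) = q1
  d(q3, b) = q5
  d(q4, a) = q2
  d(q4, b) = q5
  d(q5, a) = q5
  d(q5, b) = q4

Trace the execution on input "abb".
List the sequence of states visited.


Input: abb
d(q0, a) = q2
d(q2, b) = q2
d(q2, b) = q2


q0 -> q2 -> q2 -> q2


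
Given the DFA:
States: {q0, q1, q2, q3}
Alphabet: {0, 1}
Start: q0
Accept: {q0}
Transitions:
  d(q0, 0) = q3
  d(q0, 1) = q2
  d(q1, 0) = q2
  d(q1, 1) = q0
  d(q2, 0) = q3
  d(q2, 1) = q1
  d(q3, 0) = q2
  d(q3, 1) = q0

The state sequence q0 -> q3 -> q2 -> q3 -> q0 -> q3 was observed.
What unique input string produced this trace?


Trace back each transition to find the symbol:
  q0 --[0]--> q3
  q3 --[0]--> q2
  q2 --[0]--> q3
  q3 --[1]--> q0
  q0 --[0]--> q3

"00010"


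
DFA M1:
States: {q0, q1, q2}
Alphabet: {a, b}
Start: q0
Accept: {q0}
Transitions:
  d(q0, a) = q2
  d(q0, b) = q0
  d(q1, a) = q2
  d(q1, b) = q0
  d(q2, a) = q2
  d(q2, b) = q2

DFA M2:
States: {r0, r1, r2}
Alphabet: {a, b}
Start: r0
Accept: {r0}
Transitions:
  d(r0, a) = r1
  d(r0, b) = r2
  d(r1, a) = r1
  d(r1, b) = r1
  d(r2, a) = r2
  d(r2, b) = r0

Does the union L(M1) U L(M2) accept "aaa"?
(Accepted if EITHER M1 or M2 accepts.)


M1: final=q2 accepted=False
M2: final=r1 accepted=False

No, union rejects (neither accepts)


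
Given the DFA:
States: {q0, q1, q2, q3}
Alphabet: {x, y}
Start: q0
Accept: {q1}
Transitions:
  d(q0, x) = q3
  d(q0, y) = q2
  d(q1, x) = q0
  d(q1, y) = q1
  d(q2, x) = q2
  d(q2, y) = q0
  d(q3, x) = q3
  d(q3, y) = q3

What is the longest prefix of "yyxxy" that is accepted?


Run the DFA, marking each prefix where the state is accepting:
  "" -> q0 [reject]
  "y" -> q2 [reject]
  "yy" -> q0 [reject]
  "yyx" -> q3 [reject]
  "yyxx" -> q3 [reject]
  "yyxxy" -> q3 [reject]

No prefix is accepted


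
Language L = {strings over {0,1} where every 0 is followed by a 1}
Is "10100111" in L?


'00' present: True; ends with '0': False

No, "10100111" is not in L


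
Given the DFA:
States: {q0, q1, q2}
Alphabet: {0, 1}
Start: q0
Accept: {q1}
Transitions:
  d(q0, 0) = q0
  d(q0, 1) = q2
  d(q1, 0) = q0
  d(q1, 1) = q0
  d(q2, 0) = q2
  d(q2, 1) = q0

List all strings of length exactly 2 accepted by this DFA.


All strings of length 2: 4 total
Accepted: 0

None


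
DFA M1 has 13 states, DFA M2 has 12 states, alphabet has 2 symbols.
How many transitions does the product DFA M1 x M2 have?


Product DFA has 13 * 12 = 156 states.
Each has 2 transitions: 156 * 2 = 312

312


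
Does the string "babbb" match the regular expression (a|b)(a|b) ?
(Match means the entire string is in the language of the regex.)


|string| = 5; first = 'b'; last = 'b'

No, "babbb" does not match (a|b)(a|b)


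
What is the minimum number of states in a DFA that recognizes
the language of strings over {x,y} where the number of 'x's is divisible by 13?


States track (count of 'x') mod 13.
Need 13 states: one per remainder 0..12; accept = remainder 0.

13


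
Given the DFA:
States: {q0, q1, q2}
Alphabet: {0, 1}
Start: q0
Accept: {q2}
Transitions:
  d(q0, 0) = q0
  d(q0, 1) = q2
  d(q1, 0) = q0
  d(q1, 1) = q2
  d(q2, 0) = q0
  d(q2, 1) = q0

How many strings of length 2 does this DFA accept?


Enumerating all length-2 strings:
  "00" -> q0 [reject]
  "01" -> q2 [accept]
  "10" -> q0 [reject]
  "11" -> q0 [reject]

1 out of 4


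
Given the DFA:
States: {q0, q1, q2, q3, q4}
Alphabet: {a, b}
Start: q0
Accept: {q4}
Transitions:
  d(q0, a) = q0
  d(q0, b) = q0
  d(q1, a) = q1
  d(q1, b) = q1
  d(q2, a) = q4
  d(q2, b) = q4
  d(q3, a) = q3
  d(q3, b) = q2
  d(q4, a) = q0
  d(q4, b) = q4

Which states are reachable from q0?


BFS from q0:
  layer 0: {q0}

{q0}


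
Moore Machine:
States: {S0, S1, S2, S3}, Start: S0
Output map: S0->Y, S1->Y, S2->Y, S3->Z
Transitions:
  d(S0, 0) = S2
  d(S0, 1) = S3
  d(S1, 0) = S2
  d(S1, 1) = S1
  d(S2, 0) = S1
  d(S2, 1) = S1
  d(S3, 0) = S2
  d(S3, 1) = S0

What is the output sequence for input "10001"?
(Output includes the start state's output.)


Start: S0 (output Y)
  --1--> S3 (output Z)
  --0--> S2 (output Y)
  --0--> S1 (output Y)
  --0--> S2 (output Y)
  --1--> S1 (output Y)

"YZYYYY"


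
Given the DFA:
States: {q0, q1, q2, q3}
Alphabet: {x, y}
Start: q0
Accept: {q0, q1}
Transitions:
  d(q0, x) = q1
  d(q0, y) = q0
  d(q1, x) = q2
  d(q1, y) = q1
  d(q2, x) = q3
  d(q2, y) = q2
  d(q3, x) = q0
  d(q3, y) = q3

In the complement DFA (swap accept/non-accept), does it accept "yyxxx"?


Trace: q0 -> q0 -> q0 -> q1 -> q2 -> q3
Final: q3
Original accept: {q0, q1}
Complement: q3 is not in original accept

Yes, complement accepts (original rejects)


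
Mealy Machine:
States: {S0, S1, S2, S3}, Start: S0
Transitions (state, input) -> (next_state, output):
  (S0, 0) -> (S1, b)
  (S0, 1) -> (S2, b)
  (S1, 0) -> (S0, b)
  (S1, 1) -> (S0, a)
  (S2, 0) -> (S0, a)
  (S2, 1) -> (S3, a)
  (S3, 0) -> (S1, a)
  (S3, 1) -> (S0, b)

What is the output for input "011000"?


Step-by-step:
  (S0, 0) -> (S1, b)
  (S1, 1) -> (S0, a)
  (S0, 1) -> (S2, b)
  (S2, 0) -> (S0, a)
  (S0, 0) -> (S1, b)
  (S1, 0) -> (S0, b)

"bababb"


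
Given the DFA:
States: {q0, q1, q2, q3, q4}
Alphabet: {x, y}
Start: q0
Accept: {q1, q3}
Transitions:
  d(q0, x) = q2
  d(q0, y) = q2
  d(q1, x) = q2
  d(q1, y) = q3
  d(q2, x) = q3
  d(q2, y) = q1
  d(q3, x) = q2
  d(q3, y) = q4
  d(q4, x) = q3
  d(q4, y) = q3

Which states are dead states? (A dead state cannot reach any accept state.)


Forward reachability from each state:
  q0 -> reaches accept state q1 (live)
  q1 -> reaches accept state q1 (live)
  q2 -> reaches accept state q1 (live)
  q3 -> reaches accept state q1 (live)
  q4 -> reaches accept state q1 (live)

None (all states can reach an accept state)


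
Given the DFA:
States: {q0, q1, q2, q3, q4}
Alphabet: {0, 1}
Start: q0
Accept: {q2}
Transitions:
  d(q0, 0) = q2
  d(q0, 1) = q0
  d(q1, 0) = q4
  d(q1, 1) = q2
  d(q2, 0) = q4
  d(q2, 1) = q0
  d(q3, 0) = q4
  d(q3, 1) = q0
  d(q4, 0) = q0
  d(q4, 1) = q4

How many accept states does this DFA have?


Accept states listed: {q2}
Counting: q2(1)

1


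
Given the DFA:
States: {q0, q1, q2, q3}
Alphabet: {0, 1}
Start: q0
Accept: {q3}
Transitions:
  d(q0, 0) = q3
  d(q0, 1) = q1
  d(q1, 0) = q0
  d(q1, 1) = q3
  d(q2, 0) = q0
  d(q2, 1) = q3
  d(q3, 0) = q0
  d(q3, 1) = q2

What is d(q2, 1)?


Looking up transition d(q2, 1)

q3


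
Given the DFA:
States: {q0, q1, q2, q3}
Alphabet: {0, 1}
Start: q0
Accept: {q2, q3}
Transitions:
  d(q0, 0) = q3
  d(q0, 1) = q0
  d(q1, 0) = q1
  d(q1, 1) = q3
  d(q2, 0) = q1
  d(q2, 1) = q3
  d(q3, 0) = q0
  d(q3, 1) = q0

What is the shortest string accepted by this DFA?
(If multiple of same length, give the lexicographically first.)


BFS by string length (lex-first path to each state shown):
  len 0: q0<-""
  len 1: q0<-"1", q3<-"0"
Found accept state at length 1.

"0"


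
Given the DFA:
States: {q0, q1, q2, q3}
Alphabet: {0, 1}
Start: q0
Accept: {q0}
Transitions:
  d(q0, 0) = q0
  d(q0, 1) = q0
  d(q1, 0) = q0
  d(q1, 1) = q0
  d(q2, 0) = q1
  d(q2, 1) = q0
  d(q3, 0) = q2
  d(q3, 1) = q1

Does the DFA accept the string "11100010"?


Trace: q0 -> q0 -> q0 -> q0 -> q0 -> q0 -> q0 -> q0 -> q0
Final state: q0
Accept states: {q0}

Yes, accepted (final state q0 is an accept state)


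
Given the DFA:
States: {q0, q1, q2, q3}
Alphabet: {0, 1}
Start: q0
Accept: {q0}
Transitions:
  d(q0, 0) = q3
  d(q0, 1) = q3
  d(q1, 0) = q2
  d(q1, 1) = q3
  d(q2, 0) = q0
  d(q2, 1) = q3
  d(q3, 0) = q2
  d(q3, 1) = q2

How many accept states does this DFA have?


Accept states listed: {q0}
Counting: q0(1)

1


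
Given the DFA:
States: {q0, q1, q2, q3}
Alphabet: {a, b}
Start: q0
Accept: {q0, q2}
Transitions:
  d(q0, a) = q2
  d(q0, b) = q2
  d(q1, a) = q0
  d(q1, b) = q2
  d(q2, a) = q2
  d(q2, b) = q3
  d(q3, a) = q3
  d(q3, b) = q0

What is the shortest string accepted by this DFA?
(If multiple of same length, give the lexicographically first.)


BFS by string length (lex-first path to each state shown):
  len 0: q0<-""
Found accept state at length 0.

"" (empty string)


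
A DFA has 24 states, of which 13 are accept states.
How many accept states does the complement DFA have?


Complement swaps accept and non-accept states.
24 - 13 = 11

11


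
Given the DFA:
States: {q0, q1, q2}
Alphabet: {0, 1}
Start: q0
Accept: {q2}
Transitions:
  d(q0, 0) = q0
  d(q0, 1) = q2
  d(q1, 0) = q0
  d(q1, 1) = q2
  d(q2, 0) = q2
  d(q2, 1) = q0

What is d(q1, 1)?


Looking up transition d(q1, 1)

q2


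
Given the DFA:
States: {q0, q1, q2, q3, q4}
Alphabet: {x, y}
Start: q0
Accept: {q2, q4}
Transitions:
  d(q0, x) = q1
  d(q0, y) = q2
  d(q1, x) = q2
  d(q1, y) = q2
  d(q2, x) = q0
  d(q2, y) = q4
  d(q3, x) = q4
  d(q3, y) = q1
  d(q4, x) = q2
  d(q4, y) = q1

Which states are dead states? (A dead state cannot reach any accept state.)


Forward reachability from each state:
  q0 -> reaches accept state q2 (live)
  q1 -> reaches accept state q2 (live)
  q2 -> reaches accept state q2 (live)
  q3 -> reaches accept state q2 (live)
  q4 -> reaches accept state q2 (live)

None (all states can reach an accept state)


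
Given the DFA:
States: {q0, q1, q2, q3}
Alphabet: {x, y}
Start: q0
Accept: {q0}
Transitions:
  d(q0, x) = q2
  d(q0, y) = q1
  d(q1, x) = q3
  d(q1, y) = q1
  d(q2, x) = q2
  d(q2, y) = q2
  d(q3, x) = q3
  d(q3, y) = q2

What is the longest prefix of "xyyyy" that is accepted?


Run the DFA, marking each prefix where the state is accepting:
  "" -> q0 [accept]
  "x" -> q2 [reject]
  "xy" -> q2 [reject]
  "xyy" -> q2 [reject]
  "xyyy" -> q2 [reject]
  "xyyyy" -> q2 [reject]

""


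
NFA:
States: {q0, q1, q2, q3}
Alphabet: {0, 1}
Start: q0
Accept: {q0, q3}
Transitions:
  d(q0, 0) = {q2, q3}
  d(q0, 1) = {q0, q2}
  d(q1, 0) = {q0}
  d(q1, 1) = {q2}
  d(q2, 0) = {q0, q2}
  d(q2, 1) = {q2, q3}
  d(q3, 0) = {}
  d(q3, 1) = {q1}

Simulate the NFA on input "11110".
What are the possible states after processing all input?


Start: {q0}
  --1--> {q0, q2}
  --1--> {q0, q2, q3}
  --1--> {q0, q1, q2, q3}
  --1--> {q0, q1, q2, q3}
  --0--> {q0, q2, q3}

{q0, q2, q3}


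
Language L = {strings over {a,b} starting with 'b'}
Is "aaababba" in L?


first symbol = 'a'

No, "aaababba" is not in L


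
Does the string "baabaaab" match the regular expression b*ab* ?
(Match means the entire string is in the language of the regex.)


|string| = 8; first = 'b'; last = 'b'

No, "baabaaab" does not match b*ab*


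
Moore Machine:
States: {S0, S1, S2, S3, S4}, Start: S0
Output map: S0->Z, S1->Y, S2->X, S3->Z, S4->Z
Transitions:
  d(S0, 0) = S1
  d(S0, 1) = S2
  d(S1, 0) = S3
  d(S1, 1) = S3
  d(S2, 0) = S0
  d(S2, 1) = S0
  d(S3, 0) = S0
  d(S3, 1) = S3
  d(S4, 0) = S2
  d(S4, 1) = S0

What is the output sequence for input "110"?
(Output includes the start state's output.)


Start: S0 (output Z)
  --1--> S2 (output X)
  --1--> S0 (output Z)
  --0--> S1 (output Y)

"ZXZY"


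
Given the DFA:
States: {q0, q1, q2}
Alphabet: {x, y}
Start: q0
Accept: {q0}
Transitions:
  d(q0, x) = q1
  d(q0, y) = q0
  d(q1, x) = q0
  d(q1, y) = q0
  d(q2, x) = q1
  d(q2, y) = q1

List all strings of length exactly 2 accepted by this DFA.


All strings of length 2: 4 total
Accepted: 3

"xx", "xy", "yy"


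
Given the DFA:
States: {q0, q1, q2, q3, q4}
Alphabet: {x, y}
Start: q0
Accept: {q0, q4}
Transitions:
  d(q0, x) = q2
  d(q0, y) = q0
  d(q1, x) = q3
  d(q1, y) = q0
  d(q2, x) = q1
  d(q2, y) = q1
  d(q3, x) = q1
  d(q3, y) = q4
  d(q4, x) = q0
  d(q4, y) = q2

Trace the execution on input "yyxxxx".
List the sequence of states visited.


Input: yyxxxx
d(q0, y) = q0
d(q0, y) = q0
d(q0, x) = q2
d(q2, x) = q1
d(q1, x) = q3
d(q3, x) = q1


q0 -> q0 -> q0 -> q2 -> q1 -> q3 -> q1


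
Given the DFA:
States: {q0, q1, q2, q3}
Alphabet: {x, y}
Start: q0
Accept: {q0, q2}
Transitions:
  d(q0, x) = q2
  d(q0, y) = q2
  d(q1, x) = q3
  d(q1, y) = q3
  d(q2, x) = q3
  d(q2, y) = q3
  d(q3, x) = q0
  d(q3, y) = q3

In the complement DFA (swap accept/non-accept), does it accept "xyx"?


Trace: q0 -> q2 -> q3 -> q0
Final: q0
Original accept: {q0, q2}
Complement: q0 is in original accept

No, complement rejects (original accepts)


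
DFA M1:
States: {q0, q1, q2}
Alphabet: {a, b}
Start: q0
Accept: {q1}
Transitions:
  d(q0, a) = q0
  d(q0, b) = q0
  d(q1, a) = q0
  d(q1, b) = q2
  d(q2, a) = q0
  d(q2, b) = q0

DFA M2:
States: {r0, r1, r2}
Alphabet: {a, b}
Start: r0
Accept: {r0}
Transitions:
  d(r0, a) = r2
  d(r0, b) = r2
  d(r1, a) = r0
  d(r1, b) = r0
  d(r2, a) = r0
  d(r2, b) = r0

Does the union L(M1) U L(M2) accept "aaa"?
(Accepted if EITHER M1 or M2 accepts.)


M1: final=q0 accepted=False
M2: final=r2 accepted=False

No, union rejects (neither accepts)
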